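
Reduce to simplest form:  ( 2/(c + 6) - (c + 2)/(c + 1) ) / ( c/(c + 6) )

Numerator: 2/(c + 6) - (c + 2)/(c + 1) = (-c^2 - 6*c - 10)/(c^2 + 7*c + 6)
Denominator: c/(c + 6) = c/(c + 6)
Divide: ((-c^2 - 6*c - 10)/(c^2 + 7*c + 6)) · ((c + 6)/c) = (-c^2 - 6*c - 10)/(c^2 + c)

(-c^2 - 6*c - 10)/(c^2 + c)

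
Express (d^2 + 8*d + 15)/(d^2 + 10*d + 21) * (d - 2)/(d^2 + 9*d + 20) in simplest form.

(d - 2)/(d^2 + 11*d + 28)

Factor: d^2 + 8*d + 15 = (d + 5)*(d + 3);  d^2 + 10*d + 21 = (d + 7)*(d + 3);  d^2 + 9*d + 20 = (d + 5)*(d + 4)
Cancel the common factors (d + 5), (d + 3).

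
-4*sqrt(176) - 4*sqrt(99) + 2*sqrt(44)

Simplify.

4*sqrt(176) = 16*sqrt(11); 4*sqrt(99) = 12*sqrt(11); 2*sqrt(44) = 4*sqrt(11)
Combine: (-16 - 12 + 4)·sqrt(11) = -24*sqrt(11)

-24*sqrt(11)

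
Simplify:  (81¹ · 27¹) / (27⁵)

3^(-8)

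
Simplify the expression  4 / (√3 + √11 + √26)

(-18*√11 - 34*√3 + 2*√858 + 12*√26)/3

Group as (√11 + √26) + √3; multiply by (√11 + √26) - √3, then rationalise the remaining surd.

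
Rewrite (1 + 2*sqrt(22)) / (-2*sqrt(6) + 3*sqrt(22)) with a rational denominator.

(2*sqrt(6) + 3*sqrt(22) + 8*sqrt(33) + 132)/174

Multiply numerator and denominator by 2*sqrt(6) + 3*sqrt(22).
Denominator becomes 174; numerator becomes 2*sqrt(6) + 3*sqrt(22) + 8*sqrt(33) + 132.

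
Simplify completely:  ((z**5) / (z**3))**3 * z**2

Inside the bracket: z**2
Raise to the power 3: z**6
Multiply by z**2: add exponents.

z**8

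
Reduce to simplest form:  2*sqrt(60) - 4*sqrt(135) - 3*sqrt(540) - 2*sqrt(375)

-36*sqrt(15)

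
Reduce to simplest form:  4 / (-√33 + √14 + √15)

Group as (√14 + √15) - √33; multiply by (√14 + √15) + √33, then rationalise the remaining surd.

(2*√33 + 16*√15 + 17*√14 + 3*√770)/103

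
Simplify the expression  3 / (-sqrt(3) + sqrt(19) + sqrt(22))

(-19*sqrt(3) + 3*sqrt(19) + sqrt(1254))/38

Group as (sqrt(19) + sqrt(22)) - sqrt(3); multiply by (sqrt(19) + sqrt(22)) + sqrt(3), then rationalise the remaining surd.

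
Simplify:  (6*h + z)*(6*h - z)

36*h^2 - z^2

(6*h)^2 - (z)^2 = 36*h^2 - z^2.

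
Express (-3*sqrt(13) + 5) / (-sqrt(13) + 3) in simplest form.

sqrt(13) + 6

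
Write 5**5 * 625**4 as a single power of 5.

5**21

5**5 = 5**5; 625**4 = 5**16
Combine exponents: 5**21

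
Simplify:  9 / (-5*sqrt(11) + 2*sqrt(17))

(-5*sqrt(11) - 2*sqrt(17))/23

Multiply numerator and denominator by 2*sqrt(17) + 5*sqrt(11).
Denominator becomes -207; numerator becomes 18*sqrt(17) + 45*sqrt(11).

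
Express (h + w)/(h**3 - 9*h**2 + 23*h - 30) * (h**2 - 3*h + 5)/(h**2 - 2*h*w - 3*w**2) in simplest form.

-1/(-h**2 + 3*h*w + 6*h - 18*w)

Factor: h**3 - 9*h**2 + 23*h - 30 = (h - 6)*(h**2 - 3*h + 5);  h**2 - 2*h*w - 3*w**2 = (h + w)*(h - 3*w)
Cancel the common factors (h**2 - 3*h + 5), (h + w).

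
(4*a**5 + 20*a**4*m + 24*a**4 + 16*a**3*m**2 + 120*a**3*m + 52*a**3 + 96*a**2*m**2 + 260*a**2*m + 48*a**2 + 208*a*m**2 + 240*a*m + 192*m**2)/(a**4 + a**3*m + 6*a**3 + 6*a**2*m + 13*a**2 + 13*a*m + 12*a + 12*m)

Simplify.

Factor: 4*a**5 + 20*a**4*m + 24*a**4 + 16*a**3*m**2 + 120*a**3*m + 52*a**3 + 96*a**2*m**2 + 260*a**2*m + 48*a**2 + 208*a*m**2 + 240*a*m + 192*m**2 = 4*(a**2 + 3*a + 4)*(a + 4*m)*(a + m)*(a + 3);  a**4 + a**3*m + 6*a**3 + 6*a**2*m + 13*a**2 + 13*a*m + 12*a + 12*m = (a + 3)*(a**2 + 3*a + 4)*(a + m)
Cancel the common factors (a**2 + 3*a + 4), (a + m), (a + 3).

4*a + 16*m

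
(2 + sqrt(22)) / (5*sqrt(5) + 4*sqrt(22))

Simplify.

(-5*sqrt(110) - 10*sqrt(5) + 8*sqrt(22) + 88)/227

Multiply numerator and denominator by -5*sqrt(5) + 4*sqrt(22).
Denominator becomes 227; numerator becomes -5*sqrt(110) - 10*sqrt(5) + 8*sqrt(22) + 88.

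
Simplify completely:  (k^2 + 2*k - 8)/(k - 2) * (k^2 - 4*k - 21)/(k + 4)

Factor: k^2 + 2*k - 8 = (k - 2)*(k + 4);  k^2 - 4*k - 21 = (k - 7)*(k + 3)
Cancel the common factors (k - 2), (k + 4).

k^2 - 4*k - 21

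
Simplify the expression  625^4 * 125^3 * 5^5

5^30

625^4 = 5^16; 125^3 = 5^9; 5^5 = 5^5
Combine exponents: 5^30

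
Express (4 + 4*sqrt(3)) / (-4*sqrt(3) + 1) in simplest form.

(-52 - 20*sqrt(3))/47

Multiply numerator and denominator by 1 + 4*sqrt(3).
Denominator becomes -47; numerator becomes 20*sqrt(3) + 52.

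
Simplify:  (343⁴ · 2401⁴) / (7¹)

7^27

343⁴ = 7^12; 2401⁴ = 7^16; 7¹ = 7^1
Combine exponents: 7^27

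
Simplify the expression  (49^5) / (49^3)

49^5 = 7^10; 49^3 = 7^6
Combine exponents: 7^4

7^4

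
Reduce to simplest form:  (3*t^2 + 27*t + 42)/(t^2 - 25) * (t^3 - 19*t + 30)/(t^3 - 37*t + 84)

Factor: 3*t^2 + 27*t + 42 = 3*(t + 2)*(t + 7);  t^2 - 25 = (t - 5)*(t + 5);  t^3 - 19*t + 30 = (t - 2)*(t + 5)*(t - 3);  t^3 - 37*t + 84 = (t - 4)*(t - 3)*(t + 7)
Cancel the common factors (t + 5), (t + 7), (t - 3).

(3*t^2 - 12)/(t^2 - 9*t + 20)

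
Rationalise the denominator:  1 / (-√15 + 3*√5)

(√15 + 3*√5)/30

Multiply numerator and denominator by √15 + 3*√5.
Denominator becomes 30; numerator becomes √15 + 3*√5.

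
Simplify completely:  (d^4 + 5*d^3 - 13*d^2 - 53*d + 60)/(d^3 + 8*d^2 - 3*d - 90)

(d^2 + 3*d - 4)/(d + 6)

Factor: d^4 + 5*d^3 - 13*d^2 - 53*d + 60 = (d - 1)*(d - 3)*(d + 5)*(d + 4);  d^3 + 8*d^2 - 3*d - 90 = (d - 3)*(d + 6)*(d + 5)
Cancel the common factors (d - 3), (d + 5).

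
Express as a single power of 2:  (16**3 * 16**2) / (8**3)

2**11

16**3 = 2**12; 16**2 = 2**8; 8**3 = 2**9
Combine exponents: 2**11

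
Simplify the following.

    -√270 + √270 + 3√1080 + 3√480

√270 = 3*√30; √270 = 3*√30; 3√1080 = 18*√30; 3√480 = 12*√30
Combine: (-3 + 3 + 18 + 12)·√30 = 30*√30

30*√30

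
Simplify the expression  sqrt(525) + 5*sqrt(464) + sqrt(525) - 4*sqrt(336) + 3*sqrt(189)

sqrt(525) = 5*sqrt(21); 5*sqrt(464) = 20*sqrt(29); sqrt(525) = 5*sqrt(21); 4*sqrt(336) = 16*sqrt(21); 3*sqrt(189) = 9*sqrt(21)

3*sqrt(21) + 20*sqrt(29)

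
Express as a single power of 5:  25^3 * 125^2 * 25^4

25^3 = 5^6; 125^2 = 5^6; 25^4 = 5^8
Combine exponents: 5^20

5^20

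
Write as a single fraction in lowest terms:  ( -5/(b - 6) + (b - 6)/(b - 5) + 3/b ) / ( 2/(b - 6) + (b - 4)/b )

Numerator: -5/(b - 6) + (b - 6)/(b - 5) + 3/b = (b³ - 14*b² + 28*b + 90)/(b³ - 11*b² + 30*b)
Denominator: 2/(b - 6) + (b - 4)/b = (b² - 8*b + 24)/(b² - 6*b)
Divide: ((b³ - 14*b² + 28*b + 90)/(b³ - 11*b² + 30*b)) · ((b² - 6*b)/(b² - 8*b + 24)) = (b³ - 14*b² + 28*b + 90)/(b³ - 13*b² + 64*b - 120)

(b³ - 14*b² + 28*b + 90)/(b³ - 13*b² + 64*b - 120)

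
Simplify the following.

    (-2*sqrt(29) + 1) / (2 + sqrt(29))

(-12 + sqrt(29))/5

Multiply numerator and denominator by -sqrt(29) + 2.
Denominator becomes -25; numerator becomes -5*sqrt(29) + 60.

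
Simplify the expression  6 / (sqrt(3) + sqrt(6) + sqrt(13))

Group as (sqrt(3) + sqrt(6)) + sqrt(13); multiply by (sqrt(3) + sqrt(6)) - sqrt(13), then rationalise the remaining surd.

(-9*sqrt(26) - 6*sqrt(13) + 15*sqrt(6) + 24*sqrt(3))/14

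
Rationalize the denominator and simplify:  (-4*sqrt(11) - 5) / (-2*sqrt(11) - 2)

(sqrt(11) + 39)/20

Multiply numerator and denominator by -2 + 2*sqrt(11).
Denominator becomes -40; numerator becomes -78 - 2*sqrt(11).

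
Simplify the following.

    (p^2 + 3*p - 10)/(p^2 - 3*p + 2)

(p + 5)/(p - 1)

Factor: p^2 + 3*p - 10 = (p + 5)*(p - 2);  p^2 - 3*p + 2 = (p - 2)*(p - 1)
Cancel the common factor (p - 2).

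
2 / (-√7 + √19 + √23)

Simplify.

Group as (√19 + √23) - √7; multiply by (√19 + √23) + √7, then rationalise the remaining surd.

(-70*√7 + 6*√23 + 22*√19 + 4*√3059)/523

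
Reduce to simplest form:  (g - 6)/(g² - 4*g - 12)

Factor: g² - 4*g - 12 = (g - 6)·(g + 2)
Cancel the common factor (g - 6).

1/(g + 2)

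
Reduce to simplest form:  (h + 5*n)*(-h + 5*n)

Product of conjugates: (P+Q)(P-Q) = P**2 - Q**2.

-h**2 + 25*n**2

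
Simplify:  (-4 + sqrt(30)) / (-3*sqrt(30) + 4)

Multiply numerator and denominator by 4 + 3*sqrt(30).
Denominator becomes -254; numerator becomes -8*sqrt(30) + 74.

(-37 + 4*sqrt(30))/127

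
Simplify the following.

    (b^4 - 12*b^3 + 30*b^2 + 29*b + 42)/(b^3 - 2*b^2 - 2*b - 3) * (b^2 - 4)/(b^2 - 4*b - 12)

(b^2 - 9*b + 14)/(b - 3)

Factor: b^4 - 12*b^3 + 30*b^2 + 29*b + 42 = (b^2 + b + 1)*(b - 6)*(b - 7);  b^3 - 2*b^2 - 2*b - 3 = (b - 3)*(b^2 + b + 1);  b^2 - 4 = (b - 2)*(b + 2);  b^2 - 4*b - 12 = (b - 6)*(b + 2)
Cancel the common factors (b^2 + b + 1), (b - 6), (b + 2).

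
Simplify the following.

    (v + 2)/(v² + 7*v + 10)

1/(v + 5)

Factor: v² + 7*v + 10 = (v + 2)·(v + 5)
Cancel the common factor (v + 2).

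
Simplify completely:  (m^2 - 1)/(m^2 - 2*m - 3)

Factor: m^2 - 1 = (m + 1)*(m - 1);  m^2 - 2*m - 3 = (m + 1)*(m - 3)
Cancel the common factor (m + 1).

(m - 1)/(m - 3)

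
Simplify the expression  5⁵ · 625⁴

5⁵ = 5^5; 625⁴ = 5^16
Combine exponents: 5^21

5^21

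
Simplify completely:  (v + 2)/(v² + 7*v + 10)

1/(v + 5)

Factor: v² + 7*v + 10 = (v + 5)·(v + 2)
Cancel the common factor (v + 2).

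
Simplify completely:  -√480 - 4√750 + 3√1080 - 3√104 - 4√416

√480 = 4*√30; 4√750 = 20*√30; 3√1080 = 18*√30; 3√104 = 6*√26; 4√416 = 16*√26

-22*√26 - 6*√30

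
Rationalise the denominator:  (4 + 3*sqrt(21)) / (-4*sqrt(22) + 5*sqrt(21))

(16*sqrt(22) + 20*sqrt(21) + 12*sqrt(462) + 315)/173

Multiply numerator and denominator by 4*sqrt(22) + 5*sqrt(21).
Denominator becomes 173; numerator becomes 16*sqrt(22) + 20*sqrt(21) + 12*sqrt(462) + 315.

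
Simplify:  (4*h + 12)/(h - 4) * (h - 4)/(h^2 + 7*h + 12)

Factor: 4*h + 12 = 4*(h + 3);  h^2 + 7*h + 12 = (h + 3)*(h + 4)
Cancel the common factors (h + 3), (h - 4).

4/(h + 4)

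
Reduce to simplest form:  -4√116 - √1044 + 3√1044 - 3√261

-5*√29

4√116 = 8*√29; √1044 = 6*√29; 3√1044 = 18*√29; 3√261 = 9*√29
Combine: (-8 - 6 + 18 - 9)·√29 = -5*√29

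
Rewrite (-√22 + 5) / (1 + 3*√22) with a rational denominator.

(-71 + 16*√22)/197

Multiply numerator and denominator by -3*√22 + 1.
Denominator becomes -197; numerator becomes -16*√22 + 71.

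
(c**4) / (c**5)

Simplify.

1/c

Quotient: (c**-1)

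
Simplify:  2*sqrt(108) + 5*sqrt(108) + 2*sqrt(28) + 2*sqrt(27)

2*sqrt(108) = 12*sqrt(3); 5*sqrt(108) = 30*sqrt(3); 2*sqrt(28) = 4*sqrt(7); 2*sqrt(27) = 6*sqrt(3)

4*sqrt(7) + 48*sqrt(3)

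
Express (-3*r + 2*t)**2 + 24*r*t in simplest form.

Expanding gives 9*r**2 + 12*r*t + 4*t**2, a perfect square.

(3*r + 2*t)**2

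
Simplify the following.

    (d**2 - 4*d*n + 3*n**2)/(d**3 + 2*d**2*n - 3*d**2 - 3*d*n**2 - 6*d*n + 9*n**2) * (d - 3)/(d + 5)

Factor: d**2 - 4*d*n + 3*n**2 = (d - 3*n)*(d - n);  d**3 + 2*d**2*n - 3*d**2 - 3*d*n**2 - 6*d*n + 9*n**2 = (d - n)*(d - 3)*(d + 3*n)
Cancel the common factors (d - n), (d - 3).

(d - 3*n)/(d**2 + 3*d*n + 5*d + 15*n)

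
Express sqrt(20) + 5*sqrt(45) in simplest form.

sqrt(20) = 2*sqrt(5); 5*sqrt(45) = 15*sqrt(5)
Combine: (2 + 15)·sqrt(5) = 17*sqrt(5)

17*sqrt(5)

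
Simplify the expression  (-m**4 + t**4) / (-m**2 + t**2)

m**2 + t**2

-m**4 + t**4 factors as (-m + t)*(m + t)*(m**2 + t**2).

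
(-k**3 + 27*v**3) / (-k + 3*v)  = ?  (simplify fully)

k**2 + 3*k*v + 9*v**2

(3*v)**3 - k**3 = (-k + 3*v)(k**2 + 3*k*v + 9*v**2).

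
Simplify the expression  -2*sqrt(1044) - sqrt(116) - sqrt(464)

-18*sqrt(29)

2*sqrt(1044) = 12*sqrt(29); sqrt(116) = 2*sqrt(29); sqrt(464) = 4*sqrt(29)
Combine: (-12 - 2 - 4)·sqrt(29) = -18*sqrt(29)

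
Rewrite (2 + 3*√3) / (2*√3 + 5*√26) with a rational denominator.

(-18 - 4*√3 + 10*√26 + 15*√78)/638

Multiply numerator and denominator by -5*√26 + 2*√3.
Denominator becomes -638; numerator becomes -15*√78 - 10*√26 + 4*√3 + 18.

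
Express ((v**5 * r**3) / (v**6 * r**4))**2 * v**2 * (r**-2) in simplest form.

r**(-4)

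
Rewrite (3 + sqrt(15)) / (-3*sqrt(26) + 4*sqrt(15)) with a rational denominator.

(3*sqrt(26) + 4*sqrt(15) + sqrt(390) + 20)/2

Multiply numerator and denominator by 3*sqrt(26) + 4*sqrt(15).
Denominator becomes 6; numerator becomes 9*sqrt(26) + 12*sqrt(15) + 3*sqrt(390) + 60.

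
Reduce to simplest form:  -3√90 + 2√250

3√90 = 9*√10; 2√250 = 10*√10
Combine: (-9 + 10)·√10 = √10

√10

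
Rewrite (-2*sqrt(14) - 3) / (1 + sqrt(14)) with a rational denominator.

(-25 - sqrt(14))/13

Multiply numerator and denominator by -sqrt(14) + 1.
Denominator becomes -13; numerator becomes sqrt(14) + 25.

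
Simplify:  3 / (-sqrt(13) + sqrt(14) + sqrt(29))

Group as (sqrt(14) + sqrt(29)) - sqrt(13); multiply by (sqrt(14) + sqrt(29)) + sqrt(13), then rationalise the remaining surd.

(-45*sqrt(13) - 3*sqrt(29) + 42*sqrt(14) + 3*sqrt(5278))/362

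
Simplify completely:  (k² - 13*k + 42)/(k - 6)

Factor: k² - 13*k + 42 = (k - 7)·(k - 6)
Cancel the common factor (k - 6).

k - 7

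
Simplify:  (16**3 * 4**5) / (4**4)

16**3 = 2**12; 4**5 = 2**10; 4**4 = 2**8
Combine exponents: 2**14

2**14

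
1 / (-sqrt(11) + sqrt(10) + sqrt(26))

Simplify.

Group as (sqrt(10) + sqrt(26)) - sqrt(11); multiply by (sqrt(10) + sqrt(26)) + sqrt(11), then rationalise the remaining surd.

(-25*sqrt(11) - 5*sqrt(26) + 27*sqrt(10) + 4*sqrt(715))/415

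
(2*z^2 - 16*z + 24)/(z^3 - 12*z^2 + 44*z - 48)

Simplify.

2/(z - 4)

Factor: 2*z^2 - 16*z + 24 = 2*(z - 6)*(z - 2);  z^3 - 12*z^2 + 44*z - 48 = (z - 2)*(z - 6)*(z - 4)
Cancel the common factors (z - 6), (z - 2).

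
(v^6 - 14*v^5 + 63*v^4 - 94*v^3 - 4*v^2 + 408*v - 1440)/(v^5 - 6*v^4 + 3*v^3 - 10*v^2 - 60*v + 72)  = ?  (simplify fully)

Factor: v^6 - 14*v^5 + 63*v^4 - 94*v^3 - 4*v^2 + 408*v - 1440 = (v^2 - v + 6)*(v - 4)*(v + 2)*(v - 6)*(v - 5);  v^5 - 6*v^4 + 3*v^3 - 10*v^2 - 60*v + 72 = (v + 2)*(v - 6)*(v - 1)*(v^2 - v + 6)
Cancel the common factors (v^2 - v + 6), (v - 6), (v + 2).

(v^2 - 9*v + 20)/(v - 1)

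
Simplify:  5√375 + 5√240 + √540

5√375 = 25*√15; 5√240 = 20*√15; √540 = 6*√15
Combine: (25 + 20 + 6)·√15 = 51*√15

51*√15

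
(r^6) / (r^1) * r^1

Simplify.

r^6

Quotient: r^5
Multiply by r^1: add exponents.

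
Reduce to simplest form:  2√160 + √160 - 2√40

2√160 = 8*√10; √160 = 4*√10; 2√40 = 4*√10
Combine: (8 + 4 - 4)·√10 = 8*√10

8*√10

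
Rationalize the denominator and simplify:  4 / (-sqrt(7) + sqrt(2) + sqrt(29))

(-17*sqrt(2) - sqrt(406) + 12*sqrt(7) + 10*sqrt(29))/43

Group as (sqrt(2) + sqrt(29)) - sqrt(7); multiply by (sqrt(2) + sqrt(29)) + sqrt(7), then rationalise the remaining surd.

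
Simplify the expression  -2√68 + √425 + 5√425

26*√17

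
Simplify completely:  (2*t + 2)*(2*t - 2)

(2*t)**2 - (2)**2 = 4*t**2 - 4.

4*t**2 - 4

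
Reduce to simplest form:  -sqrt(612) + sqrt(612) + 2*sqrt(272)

8*sqrt(17)

sqrt(612) = 6*sqrt(17); sqrt(612) = 6*sqrt(17); 2*sqrt(272) = 8*sqrt(17)
Combine: (-6 + 6 + 8)·sqrt(17) = 8*sqrt(17)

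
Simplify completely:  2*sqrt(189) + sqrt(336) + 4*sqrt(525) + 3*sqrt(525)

2*sqrt(189) = 6*sqrt(21); sqrt(336) = 4*sqrt(21); 4*sqrt(525) = 20*sqrt(21); 3*sqrt(525) = 15*sqrt(21)
Combine: (6 + 4 + 20 + 15)·sqrt(21) = 45*sqrt(21)

45*sqrt(21)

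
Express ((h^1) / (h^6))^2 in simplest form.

h^(-10)

Inside the bracket: (h^-5)
Raise to the power 2: (h^-10)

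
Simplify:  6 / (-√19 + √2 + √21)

(-6*√19 + 57*√2 + 3*√798)/38

Group as (√2 + √21) - √19; multiply by (√2 + √21) + √19, then rationalise the remaining surd.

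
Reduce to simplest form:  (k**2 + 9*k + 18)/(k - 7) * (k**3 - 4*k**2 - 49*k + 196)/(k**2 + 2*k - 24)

Factor: k**2 + 9*k + 18 = (k + 3)*(k + 6);  k**3 - 4*k**2 - 49*k + 196 = (k - 7)*(k + 7)*(k - 4);  k**2 + 2*k - 24 = (k + 6)*(k - 4)
Cancel the common factors (k - 4), (k - 7), (k + 6).

k**2 + 10*k + 21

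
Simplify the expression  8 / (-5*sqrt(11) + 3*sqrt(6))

Multiply numerator and denominator by 3*sqrt(6) + 5*sqrt(11).
Denominator becomes -221; numerator becomes 24*sqrt(6) + 40*sqrt(11).

(-40*sqrt(11) - 24*sqrt(6))/221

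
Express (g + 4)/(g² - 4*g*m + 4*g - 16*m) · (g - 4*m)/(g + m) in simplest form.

Factor: g² - 4*g*m + 4*g - 16*m = (g + 4)·(g - 4*m)
Cancel the common factors (g + 4), (g - 4*m).

1/(g + m)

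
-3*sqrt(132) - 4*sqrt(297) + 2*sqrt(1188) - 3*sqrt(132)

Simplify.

-12*sqrt(33)

3*sqrt(132) = 6*sqrt(33); 4*sqrt(297) = 12*sqrt(33); 2*sqrt(1188) = 12*sqrt(33); 3*sqrt(132) = 6*sqrt(33)
Combine: (-6 - 12 + 12 - 6)·sqrt(33) = -12*sqrt(33)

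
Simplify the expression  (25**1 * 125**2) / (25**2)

5**4

25**1 = 5**2; 125**2 = 5**6; 25**2 = 5**4
Combine exponents: 5**4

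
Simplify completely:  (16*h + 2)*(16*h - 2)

256*h^2 - 4

(16*h)^2 - (2)^2 = 256*h^2 - 4.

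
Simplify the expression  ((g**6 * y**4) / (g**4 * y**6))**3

Inside the bracket: g**2 * (y**-2)
Raise to the power 3: g**6 * (y**-6)

g**6/y**6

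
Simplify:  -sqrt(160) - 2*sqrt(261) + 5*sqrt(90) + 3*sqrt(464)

6*sqrt(29) + 11*sqrt(10)

sqrt(160) = 4*sqrt(10); 2*sqrt(261) = 6*sqrt(29); 5*sqrt(90) = 15*sqrt(10); 3*sqrt(464) = 12*sqrt(29)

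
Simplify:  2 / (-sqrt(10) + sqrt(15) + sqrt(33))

Group as (sqrt(15) + sqrt(33)) - sqrt(10); multiply by (sqrt(15) + sqrt(33)) + sqrt(10), then rationalise the remaining surd.

(-19*sqrt(10) - 4*sqrt(33) + 14*sqrt(15) + 15*sqrt(22))/134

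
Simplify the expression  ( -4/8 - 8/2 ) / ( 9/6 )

-3

Numerator: -4/8 - 8/2 = -9/2
Denominator: 9/6 = 3/2
Divide: (-9/2) · (2/3) = -3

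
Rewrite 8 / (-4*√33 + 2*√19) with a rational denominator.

Multiply numerator and denominator by 2*√19 + 4*√33.
Denominator becomes -452; numerator becomes 16*√19 + 32*√33.

(-8*√33 - 4*√19)/113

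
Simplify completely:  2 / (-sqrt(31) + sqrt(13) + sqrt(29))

Group as (sqrt(13) + sqrt(29)) - sqrt(31); multiply by (sqrt(13) + sqrt(29)) + sqrt(31), then rationalise the remaining surd.

(-22*sqrt(31) + 30*sqrt(29) + 94*sqrt(13) + 4*sqrt(11687))/1387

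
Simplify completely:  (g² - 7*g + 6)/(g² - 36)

Factor: g² - 7*g + 6 = (g - 1)·(g - 6);  g² - 36 = (g + 6)·(g - 6)
Cancel the common factor (g - 6).

(g - 1)/(g + 6)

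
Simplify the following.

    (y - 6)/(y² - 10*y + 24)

Factor: y² - 10*y + 24 = (y - 4)·(y - 6)
Cancel the common factor (y - 6).

1/(y - 4)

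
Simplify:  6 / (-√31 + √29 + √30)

(-42*√31 + 45*√30 + 48*√29 + 3*√26970)/674

Group as (√29 + √30) - √31; multiply by (√29 + √30) + √31, then rationalise the remaining surd.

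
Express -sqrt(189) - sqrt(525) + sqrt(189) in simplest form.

sqrt(189) = 3*sqrt(21); sqrt(525) = 5*sqrt(21); sqrt(189) = 3*sqrt(21)
Combine: (-3 - 5 + 3)·sqrt(21) = -5*sqrt(21)

-5*sqrt(21)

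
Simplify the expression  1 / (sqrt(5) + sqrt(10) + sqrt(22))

(-20*sqrt(11) - 7*sqrt(22) + 17*sqrt(10) + 27*sqrt(5))/151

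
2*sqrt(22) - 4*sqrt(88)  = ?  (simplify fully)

2*sqrt(22) = 2*sqrt(22); 4*sqrt(88) = 8*sqrt(22)
Combine: (2 - 8)·sqrt(22) = -6*sqrt(22)

-6*sqrt(22)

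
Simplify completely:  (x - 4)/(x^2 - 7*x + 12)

Factor: x^2 - 7*x + 12 = (x - 3)*(x - 4)
Cancel the common factor (x - 4).

1/(x - 3)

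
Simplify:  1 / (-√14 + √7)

Multiply numerator and denominator by √7 + √14.
Denominator becomes -7; numerator becomes √7 + √14.

(-√14 - √7)/7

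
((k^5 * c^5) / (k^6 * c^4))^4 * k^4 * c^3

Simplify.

c^7

Inside the bracket: (k^-1) * c^1
Raise to the power 4: (k^-4) * c^4
Multiply by k^4 * c^3: add exponents.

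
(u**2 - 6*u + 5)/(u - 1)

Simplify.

u - 5

Factor: u**2 - 6*u + 5 = (u - 5)*(u - 1)
Cancel the common factor (u - 1).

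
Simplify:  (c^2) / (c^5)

c^(-3)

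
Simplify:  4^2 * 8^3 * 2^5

2^18

4^2 = 2^4; 8^3 = 2^9; 2^5 = 2^5
Combine exponents: 2^18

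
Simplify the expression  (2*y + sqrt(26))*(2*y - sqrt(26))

Product of conjugates: (P+Q)(P-Q) = P**2 - Q**2.

4*y**2 - 26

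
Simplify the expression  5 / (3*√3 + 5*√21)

(-15*√3 + 25*√21)/498

Multiply numerator and denominator by -5*√21 + 3*√3.
Denominator becomes -498; numerator becomes -25*√21 + 15*√3.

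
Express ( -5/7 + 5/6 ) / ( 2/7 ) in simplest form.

5/12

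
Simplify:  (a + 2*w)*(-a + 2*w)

-a^2 + 4*w^2

Product of conjugates: (P+Q)(P-Q) = P^2 - Q^2.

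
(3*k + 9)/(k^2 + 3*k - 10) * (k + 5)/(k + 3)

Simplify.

3/(k - 2)

Factor: 3*k + 9 = 3*(k + 3);  k^2 + 3*k - 10 = (k + 5)*(k - 2)
Cancel the common factors (k + 5), (k + 3).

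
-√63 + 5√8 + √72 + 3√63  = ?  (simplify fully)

√63 = 3*√7; 5√8 = 10*√2; √72 = 6*√2; 3√63 = 9*√7

6*√7 + 16*√2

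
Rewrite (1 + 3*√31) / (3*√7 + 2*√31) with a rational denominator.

(-9*√217 - 3*√7 + 2*√31 + 186)/61

Multiply numerator and denominator by -3*√7 + 2*√31.
Denominator becomes 61; numerator becomes -9*√217 - 3*√7 + 2*√31 + 186.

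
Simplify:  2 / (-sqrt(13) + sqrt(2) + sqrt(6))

Group as (sqrt(2) + sqrt(6)) - sqrt(13); multiply by (sqrt(2) + sqrt(6)) + sqrt(13), then rationalise the remaining surd.

(10*sqrt(13) + 18*sqrt(6) + 34*sqrt(2) + 8*sqrt(39))/23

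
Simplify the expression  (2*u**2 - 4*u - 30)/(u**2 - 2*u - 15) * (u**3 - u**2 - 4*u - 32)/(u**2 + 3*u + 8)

Factor: 2*u**2 - 4*u - 30 = 2*(u - 5)*(u + 3);  u**2 - 2*u - 15 = (u + 3)*(u - 5);  u**3 - u**2 - 4*u - 32 = (u**2 + 3*u + 8)*(u - 4)
Cancel the common factors (u**2 + 3*u + 8), (u + 3), (u - 5).

2*u - 8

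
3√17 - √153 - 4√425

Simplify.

3√17 = 3*√17; √153 = 3*√17; 4√425 = 20*√17
Combine: (3 - 3 - 20)·√17 = -20*√17

-20*√17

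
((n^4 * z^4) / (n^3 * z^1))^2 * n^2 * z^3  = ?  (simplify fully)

Inside the bracket: n^1 * z^3
Raise to the power 2: n^2 * z^6
Multiply by n^2 * z^3: add exponents.

n^4*z^9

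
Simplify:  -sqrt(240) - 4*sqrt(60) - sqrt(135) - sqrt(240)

sqrt(240) = 4*sqrt(15); 4*sqrt(60) = 8*sqrt(15); sqrt(135) = 3*sqrt(15); sqrt(240) = 4*sqrt(15)
Combine: (-4 - 8 - 3 - 4)·sqrt(15) = -19*sqrt(15)

-19*sqrt(15)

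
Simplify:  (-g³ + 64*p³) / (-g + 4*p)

(4*p)^3 - g^3 = (-g + 4*p)(g² + 4*g*p + 16*p²).

g² + 4*g*p + 16*p²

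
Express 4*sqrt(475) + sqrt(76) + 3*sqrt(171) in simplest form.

31*sqrt(19)

4*sqrt(475) = 20*sqrt(19); sqrt(76) = 2*sqrt(19); 3*sqrt(171) = 9*sqrt(19)
Combine: (20 + 2 + 9)·sqrt(19) = 31*sqrt(19)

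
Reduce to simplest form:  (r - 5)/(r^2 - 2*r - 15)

1/(r + 3)

Factor: r^2 - 2*r - 15 = (r + 3)*(r - 5)
Cancel the common factor (r - 5).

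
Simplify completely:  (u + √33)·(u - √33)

Difference of squares with P = u, Q = √33.

u² - 33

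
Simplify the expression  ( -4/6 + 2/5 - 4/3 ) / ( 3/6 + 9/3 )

-16/35

Numerator: -4/6 + 2/5 - 4/3 = -8/5
Denominator: 3/6 + 9/3 = 7/2
Divide: (-8/5) · (2/7) = -16/35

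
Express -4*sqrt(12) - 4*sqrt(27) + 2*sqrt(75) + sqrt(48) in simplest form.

4*sqrt(12) = 8*sqrt(3); 4*sqrt(27) = 12*sqrt(3); 2*sqrt(75) = 10*sqrt(3); sqrt(48) = 4*sqrt(3)
Combine: (-8 - 12 + 10 + 4)·sqrt(3) = -6*sqrt(3)

-6*sqrt(3)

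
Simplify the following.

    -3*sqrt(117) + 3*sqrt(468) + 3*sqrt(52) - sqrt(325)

3*sqrt(117) = 9*sqrt(13); 3*sqrt(468) = 18*sqrt(13); 3*sqrt(52) = 6*sqrt(13); sqrt(325) = 5*sqrt(13)
Combine: (-9 + 18 + 6 - 5)·sqrt(13) = 10*sqrt(13)

10*sqrt(13)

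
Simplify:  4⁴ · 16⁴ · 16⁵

4⁴ = 2^8; 16⁴ = 2^16; 16⁵ = 2^20
Combine exponents: 2^44

2^44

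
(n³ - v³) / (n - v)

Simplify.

n^3 - v^3 = (n - v)(n² + n*v + v²).

n² + n*v + v²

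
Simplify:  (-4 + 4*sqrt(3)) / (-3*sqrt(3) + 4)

(-20 - 4*sqrt(3))/11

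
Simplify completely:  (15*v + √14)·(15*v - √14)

Product of conjugates: (P+Q)(P-Q) = P^2 - Q^2.

225*v² - 14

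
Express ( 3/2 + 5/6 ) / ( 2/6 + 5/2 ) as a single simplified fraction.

14/17

Numerator: 3/2 + 5/6 = 7/3
Denominator: 2/6 + 5/2 = 17/6
Divide: (7/3) · (6/17) = 14/17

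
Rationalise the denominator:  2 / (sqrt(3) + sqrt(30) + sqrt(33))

(-sqrt(330) + sqrt(30) + 10*sqrt(3))/30

Group as (sqrt(3) + sqrt(33)) + sqrt(30); multiply by (sqrt(3) + sqrt(33)) - sqrt(30), then rationalise the remaining surd.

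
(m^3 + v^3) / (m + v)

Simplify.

m^2 - m*v + v^2

Apply the sum-of-cubes factorisation and cancel (m + v).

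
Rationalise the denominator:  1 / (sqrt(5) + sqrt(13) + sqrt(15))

Group as (sqrt(5) + sqrt(13)) + sqrt(15); multiply by (sqrt(5) + sqrt(13)) - sqrt(15), then rationalise the remaining surd.

(-10*sqrt(39) + 3*sqrt(15) + 7*sqrt(13) + 23*sqrt(5))/251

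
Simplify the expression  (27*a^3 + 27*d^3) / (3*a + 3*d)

9*a^2 - 9*a*d + 9*d^2

Factor as (a+b)(a^2-ab+b^2) with a=(3*a), b=(3*d).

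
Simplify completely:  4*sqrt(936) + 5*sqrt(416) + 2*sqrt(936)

56*sqrt(26)

4*sqrt(936) = 24*sqrt(26); 5*sqrt(416) = 20*sqrt(26); 2*sqrt(936) = 12*sqrt(26)
Combine: (24 + 20 + 12)·sqrt(26) = 56*sqrt(26)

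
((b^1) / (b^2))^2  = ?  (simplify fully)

Inside the bracket: (b^-1)
Raise to the power 2: (b^-2)

b^(-2)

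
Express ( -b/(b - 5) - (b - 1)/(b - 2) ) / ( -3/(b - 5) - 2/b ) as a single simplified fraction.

Numerator: -b/(b - 5) - (b - 1)/(b - 2) = (-2*b² + 8*b - 5)/(b² - 7*b + 10)
Denominator: -3/(b - 5) - 2/b = (-5*b + 10)/(b² - 5*b)
Divide: ((-2*b² + 8*b - 5)/(b² - 7*b + 10)) · ((b² - 5*b)/(-5*b + 10)) = (2*b³ - 8*b² + 5*b)/(5*b² - 20*b + 20)

(2*b³ - 8*b² + 5*b)/(5*b² - 20*b + 20)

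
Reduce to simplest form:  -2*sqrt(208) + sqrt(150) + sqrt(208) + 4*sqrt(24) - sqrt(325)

-9*sqrt(13) + 13*sqrt(6)

2*sqrt(208) = 8*sqrt(13); sqrt(150) = 5*sqrt(6); sqrt(208) = 4*sqrt(13); 4*sqrt(24) = 8*sqrt(6); sqrt(325) = 5*sqrt(13)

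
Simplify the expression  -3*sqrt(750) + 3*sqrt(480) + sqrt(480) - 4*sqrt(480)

3*sqrt(750) = 15*sqrt(30); 3*sqrt(480) = 12*sqrt(30); sqrt(480) = 4*sqrt(30); 4*sqrt(480) = 16*sqrt(30)
Combine: (-15 + 12 + 4 - 16)·sqrt(30) = -15*sqrt(30)

-15*sqrt(30)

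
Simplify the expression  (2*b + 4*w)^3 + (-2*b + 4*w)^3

96*b^2*w + 128*w^3

Write as f((4*w),(2*b)) + f((4*w),-(2*b)) and expand.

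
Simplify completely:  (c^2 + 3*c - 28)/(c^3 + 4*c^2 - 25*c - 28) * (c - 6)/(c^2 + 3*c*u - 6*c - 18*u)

Factor: c^2 + 3*c - 28 = (c + 7)*(c - 4);  c^3 + 4*c^2 - 25*c - 28 = (c + 7)*(c - 4)*(c + 1);  c^2 + 3*c*u - 6*c - 18*u = (c - 6)*(c + 3*u)
Cancel the common factors (c + 7), (c - 4), (c - 6).

1/(c^2 + 3*c*u + c + 3*u)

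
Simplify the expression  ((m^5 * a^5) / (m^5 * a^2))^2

a^6

Inside the bracket: a^3
Raise to the power 2: a^6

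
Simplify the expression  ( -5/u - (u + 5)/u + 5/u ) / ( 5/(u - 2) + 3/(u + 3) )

(-u³ - 6*u² + u + 30)/(8*u² + 9*u)

Numerator: -5/u - (u + 5)/u + 5/u = (-u - 5)/u
Denominator: 5/(u - 2) + 3/(u + 3) = (8*u + 9)/(u² + u - 6)
Divide: ((-u - 5)/u) · ((u² + u - 6)/(8*u + 9)) = (-u³ - 6*u² + u + 30)/(8*u² + 9*u)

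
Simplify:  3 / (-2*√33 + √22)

Multiply numerator and denominator by √22 + 2*√33.
Denominator becomes -110; numerator becomes 3*√22 + 6*√33.

(-6*√33 - 3*√22)/110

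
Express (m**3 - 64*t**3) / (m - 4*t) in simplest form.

m**2 + 4*m*t + 16*t**2

m**3 - (4*t)**3 = (m - 4*t)(m**2 + 4*m*t + 16*t**2).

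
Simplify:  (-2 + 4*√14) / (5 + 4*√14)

(-28*√14 + 234)/199

Multiply numerator and denominator by -4*√14 + 5.
Denominator becomes -199; numerator becomes -234 + 28*√14.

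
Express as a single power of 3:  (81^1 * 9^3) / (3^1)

3^9

81^1 = 3^4; 9^3 = 3^6; 3^1 = 3^1
Combine exponents: 3^9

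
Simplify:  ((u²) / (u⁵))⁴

u^(-12)

Inside the bracket: (u^-3)
Raise to the power 4: (u^-12)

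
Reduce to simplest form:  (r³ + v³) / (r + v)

r² - r*v + v²

Factor as (a+b)(a^2-ab+b^2) with a=v, b=r.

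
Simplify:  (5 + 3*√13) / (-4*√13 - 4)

(-17 - √13)/24

Multiply numerator and denominator by -4 + 4*√13.
Denominator becomes -192; numerator becomes 8*√13 + 136.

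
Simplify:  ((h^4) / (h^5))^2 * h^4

Inside the bracket: (h^-1)
Raise to the power 2: (h^-2)
Multiply by h^4: add exponents.

h^2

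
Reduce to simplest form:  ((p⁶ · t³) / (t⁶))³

p^18/t⁹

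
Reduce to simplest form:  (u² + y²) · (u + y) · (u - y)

u⁴ - y⁴

(u+y)(u-y) = u² - y²; continue pairing.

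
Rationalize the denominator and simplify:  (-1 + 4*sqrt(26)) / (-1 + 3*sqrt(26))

(sqrt(26) + 311)/233

Multiply numerator and denominator by -3*sqrt(26) - 1.
Denominator becomes -233; numerator becomes -311 - sqrt(26).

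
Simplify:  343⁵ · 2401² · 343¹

343⁵ = 7^15; 2401² = 7^8; 343¹ = 7^3
Combine exponents: 7^26

7^26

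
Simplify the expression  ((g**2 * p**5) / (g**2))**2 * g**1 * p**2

Inside the bracket: p**5
Raise to the power 2: p**10
Multiply by g**1 * p**2: add exponents.

g*p**12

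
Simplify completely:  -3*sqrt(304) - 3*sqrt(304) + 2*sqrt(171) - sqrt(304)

-22*sqrt(19)

3*sqrt(304) = 12*sqrt(19); 3*sqrt(304) = 12*sqrt(19); 2*sqrt(171) = 6*sqrt(19); sqrt(304) = 4*sqrt(19)
Combine: (-12 - 12 + 6 - 4)·sqrt(19) = -22*sqrt(19)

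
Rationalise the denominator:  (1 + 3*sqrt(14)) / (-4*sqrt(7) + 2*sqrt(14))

(-42*sqrt(2) - 42 - 2*sqrt(7) - sqrt(14))/28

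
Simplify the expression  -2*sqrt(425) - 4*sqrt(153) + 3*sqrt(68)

-16*sqrt(17)

2*sqrt(425) = 10*sqrt(17); 4*sqrt(153) = 12*sqrt(17); 3*sqrt(68) = 6*sqrt(17)
Combine: (-10 - 12 + 6)·sqrt(17) = -16*sqrt(17)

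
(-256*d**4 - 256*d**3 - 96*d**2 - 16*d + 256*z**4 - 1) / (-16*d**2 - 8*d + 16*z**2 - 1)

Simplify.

-256*d**4 - 256*d**3 - 96*d**2 - 16*d + 256*z**4 - 1 factors as (-4*d + 4*z - 1)*(4*d + 4*z + 1)*(16*d**2 + 8*d + 16*z**2 + 1).

16*d**2 + 8*d + 16*z**2 + 1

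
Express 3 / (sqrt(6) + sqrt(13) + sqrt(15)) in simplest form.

(-9*sqrt(130) + 6*sqrt(15) + 12*sqrt(13) + 33*sqrt(6))/148

Group as (sqrt(13) + sqrt(15)) + sqrt(6); multiply by (sqrt(13) + sqrt(15)) - sqrt(6), then rationalise the remaining surd.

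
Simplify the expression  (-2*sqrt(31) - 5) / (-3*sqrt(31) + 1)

(17*sqrt(31) + 191)/278

Multiply numerator and denominator by 1 + 3*sqrt(31).
Denominator becomes -278; numerator becomes -191 - 17*sqrt(31).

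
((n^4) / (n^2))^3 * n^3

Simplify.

n^9

Inside the bracket: n^2
Raise to the power 3: n^6
Multiply by n^3: add exponents.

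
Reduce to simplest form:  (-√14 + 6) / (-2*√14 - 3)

(-15*√14 + 46)/47

Multiply numerator and denominator by -3 + 2*√14.
Denominator becomes -47; numerator becomes -46 + 15*√14.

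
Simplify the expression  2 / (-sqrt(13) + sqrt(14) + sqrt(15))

Group as (sqrt(14) + sqrt(15)) - sqrt(13); multiply by (sqrt(14) + sqrt(15)) + sqrt(13), then rationalise the remaining surd.

(-8*sqrt(13) + 6*sqrt(15) + 7*sqrt(14) + sqrt(2730))/146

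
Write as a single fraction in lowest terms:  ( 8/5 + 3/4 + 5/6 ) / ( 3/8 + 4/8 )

Numerator: 8/5 + 3/4 + 5/6 = 191/60
Denominator: 3/8 + 4/8 = 7/8
Divide: (191/60) · (8/7) = 382/105

382/105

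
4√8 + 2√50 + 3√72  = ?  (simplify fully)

36*√2

4√8 = 8*√2; 2√50 = 10*√2; 3√72 = 18*√2
Combine: (8 + 10 + 18)·√2 = 36*√2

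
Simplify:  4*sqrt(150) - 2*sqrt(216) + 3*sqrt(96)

20*sqrt(6)

4*sqrt(150) = 20*sqrt(6); 2*sqrt(216) = 12*sqrt(6); 3*sqrt(96) = 12*sqrt(6)
Combine: (20 - 12 + 12)·sqrt(6) = 20*sqrt(6)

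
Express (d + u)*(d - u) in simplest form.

d^2 - u^2

(d)^2 - (u)^2 = d^2 - u^2.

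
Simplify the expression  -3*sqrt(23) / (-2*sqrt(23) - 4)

(-6*sqrt(23) + 69)/38

Multiply numerator and denominator by -4 + 2*sqrt(23).
Denominator becomes -76; numerator becomes -138 + 12*sqrt(23).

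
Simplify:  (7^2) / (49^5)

7^2 = 7^2; 49^5 = 7^10
Combine exponents: 7^(-8)

7^(-8)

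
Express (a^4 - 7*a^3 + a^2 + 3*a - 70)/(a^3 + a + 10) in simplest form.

Factor: a^4 - 7*a^3 + a^2 + 3*a - 70 = (a + 2)*(a^2 - 2*a + 5)*(a - 7);  a^3 + a + 10 = (a + 2)*(a^2 - 2*a + 5)
Cancel the common factors (a^2 - 2*a + 5), (a + 2).

a - 7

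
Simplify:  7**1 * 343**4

7**1 = 7**1; 343**4 = 7**12
Combine exponents: 7**13

7**13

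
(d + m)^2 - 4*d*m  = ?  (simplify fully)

Expand the square and combine the 4*d*m term.

(d - m)^2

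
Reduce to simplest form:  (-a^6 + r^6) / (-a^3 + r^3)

Difference of sixth powers: factor out (-a^3 + r^3).

a^3 + r^3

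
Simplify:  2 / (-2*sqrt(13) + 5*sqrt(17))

(4*sqrt(13) + 10*sqrt(17))/373

Multiply numerator and denominator by 2*sqrt(13) + 5*sqrt(17).
Denominator becomes 373; numerator becomes 4*sqrt(13) + 10*sqrt(17).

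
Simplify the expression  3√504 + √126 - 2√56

3√504 = 18*√14; √126 = 3*√14; 2√56 = 4*√14
Combine: (18 + 3 - 4)·√14 = 17*√14

17*√14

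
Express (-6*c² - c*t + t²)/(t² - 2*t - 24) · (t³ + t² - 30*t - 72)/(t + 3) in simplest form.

-6*c² - c*t + t²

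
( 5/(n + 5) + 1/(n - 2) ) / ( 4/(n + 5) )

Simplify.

Numerator: 5/(n + 5) + 1/(n - 2) = (6*n - 5)/(n**2 + 3*n - 10)
Denominator: 4/(n + 5) = 4/(n + 5)
Divide: ((6*n - 5)/(n**2 + 3*n - 10)) · (n/4 + 5/4) = (6*n - 5)/(4*n - 8)

(6*n - 5)/(4*n - 8)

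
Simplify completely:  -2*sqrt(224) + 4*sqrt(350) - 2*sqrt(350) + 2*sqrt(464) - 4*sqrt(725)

2*sqrt(224) = 8*sqrt(14); 4*sqrt(350) = 20*sqrt(14); 2*sqrt(350) = 10*sqrt(14); 2*sqrt(464) = 8*sqrt(29); 4*sqrt(725) = 20*sqrt(29)

-12*sqrt(29) + 2*sqrt(14)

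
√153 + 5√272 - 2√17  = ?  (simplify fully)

21*√17

√153 = 3*√17; 5√272 = 20*√17; 2√17 = 2*√17
Combine: (3 + 20 - 2)·√17 = 21*√17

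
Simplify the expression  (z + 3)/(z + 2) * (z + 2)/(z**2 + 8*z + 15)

Factor: z**2 + 8*z + 15 = (z + 3)*(z + 5)
Cancel the common factors (z + 2), (z + 3).

1/(z + 5)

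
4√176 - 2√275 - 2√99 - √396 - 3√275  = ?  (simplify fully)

-21*√11

4√176 = 16*√11; 2√275 = 10*√11; 2√99 = 6*√11; √396 = 6*√11; 3√275 = 15*√11
Combine: (16 - 10 - 6 - 6 - 15)·√11 = -21*√11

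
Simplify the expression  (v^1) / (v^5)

Quotient: (v^-4)

v^(-4)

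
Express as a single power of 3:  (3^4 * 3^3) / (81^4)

3^4 = 3^4; 3^3 = 3^3; 81^4 = 3^16
Combine exponents: 3^(-9)

3^(-9)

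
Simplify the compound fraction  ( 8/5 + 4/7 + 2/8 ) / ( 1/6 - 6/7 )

Numerator: 8/5 + 4/7 + 2/8 = 339/140
Denominator: 1/6 - 6/7 = -29/42
Divide: (339/140) · (-42/29) = -1017/290

-1017/290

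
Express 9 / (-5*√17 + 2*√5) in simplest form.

(-5*√17 - 2*√5)/45

Multiply numerator and denominator by 2*√5 + 5*√17.
Denominator becomes -405; numerator becomes 18*√5 + 45*√17.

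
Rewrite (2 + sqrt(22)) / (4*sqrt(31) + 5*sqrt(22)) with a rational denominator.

(-2*sqrt(682) - 4*sqrt(31) + 5*sqrt(22) + 55)/27

Multiply numerator and denominator by -4*sqrt(31) + 5*sqrt(22).
Denominator becomes 54; numerator becomes -4*sqrt(682) - 8*sqrt(31) + 10*sqrt(22) + 110.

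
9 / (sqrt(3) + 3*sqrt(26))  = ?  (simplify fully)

(-3*sqrt(3) + 9*sqrt(26))/77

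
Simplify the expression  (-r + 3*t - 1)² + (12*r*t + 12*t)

(r + 3*t + 1)²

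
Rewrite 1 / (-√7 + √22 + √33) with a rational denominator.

Group as (√22 + √33) - √7; multiply by (√22 + √33) + √7, then rationalise the remaining surd.

(-24*√7 - 2*√33 + 9*√22 + 11*√42)/300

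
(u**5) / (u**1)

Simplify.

Quotient: u**4

u**4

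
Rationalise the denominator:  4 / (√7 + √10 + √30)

Group as (√10 + √30) + √7; multiply by (√10 + √30) - √7, then rationalise the remaining surd.

(-80*√21 - 52*√30 + 108*√10 + 132*√7)/111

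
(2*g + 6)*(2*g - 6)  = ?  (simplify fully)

Product of conjugates: (P+Q)(P-Q) = P^2 - Q^2.

4*g^2 - 36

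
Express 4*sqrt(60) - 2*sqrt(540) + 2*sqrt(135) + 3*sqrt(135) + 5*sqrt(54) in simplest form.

15*sqrt(6) + 11*sqrt(15)

4*sqrt(60) = 8*sqrt(15); 2*sqrt(540) = 12*sqrt(15); 2*sqrt(135) = 6*sqrt(15); 3*sqrt(135) = 9*sqrt(15); 5*sqrt(54) = 15*sqrt(6)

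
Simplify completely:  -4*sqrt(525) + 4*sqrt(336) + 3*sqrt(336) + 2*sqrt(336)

16*sqrt(21)

4*sqrt(525) = 20*sqrt(21); 4*sqrt(336) = 16*sqrt(21); 3*sqrt(336) = 12*sqrt(21); 2*sqrt(336) = 8*sqrt(21)
Combine: (-20 + 16 + 12 + 8)·sqrt(21) = 16*sqrt(21)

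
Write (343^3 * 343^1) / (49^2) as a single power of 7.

343^3 = 7^9; 343^1 = 7^3; 49^2 = 7^4
Combine exponents: 7^8

7^8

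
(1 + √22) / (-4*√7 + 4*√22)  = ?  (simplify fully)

(√7 + √22 + √154 + 22)/60

Multiply numerator and denominator by 4*√7 + 4*√22.
Denominator becomes 240; numerator becomes 4*√7 + 4*√22 + 4*√154 + 88.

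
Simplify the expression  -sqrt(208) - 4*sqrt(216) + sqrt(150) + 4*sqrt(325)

-19*sqrt(6) + 16*sqrt(13)

sqrt(208) = 4*sqrt(13); 4*sqrt(216) = 24*sqrt(6); sqrt(150) = 5*sqrt(6); 4*sqrt(325) = 20*sqrt(13)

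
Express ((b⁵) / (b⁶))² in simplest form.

Inside the bracket: (b^-1)
Raise to the power 2: (b^-2)

b^(-2)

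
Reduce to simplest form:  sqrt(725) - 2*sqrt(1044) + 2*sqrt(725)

3*sqrt(29)

sqrt(725) = 5*sqrt(29); 2*sqrt(1044) = 12*sqrt(29); 2*sqrt(725) = 10*sqrt(29)
Combine: (5 - 12 + 10)·sqrt(29) = 3*sqrt(29)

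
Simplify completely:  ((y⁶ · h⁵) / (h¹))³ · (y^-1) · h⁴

Inside the bracket: y⁶ · h⁴
Raise to the power 3: y^18 · h^12
Multiply by (y^-1) · h⁴: add exponents.

h^16*y^17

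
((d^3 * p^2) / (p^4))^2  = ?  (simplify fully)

Inside the bracket: d^3 * (p^-2)
Raise to the power 2: d^6 * (p^-4)

d^6/p^4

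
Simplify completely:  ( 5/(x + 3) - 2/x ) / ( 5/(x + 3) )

Numerator: 5/(x + 3) - 2/x = (3*x - 6)/(x^2 + 3*x)
Denominator: 5/(x + 3) = 5/(x + 3)
Divide: ((3*x - 6)/(x^2 + 3*x)) · (x/5 + 3/5) = (3*x - 6)/(5*x)

(3*x - 6)/(5*x)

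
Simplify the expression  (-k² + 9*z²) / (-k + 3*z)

-k² + 9*z² factors as (-k + 3*z)*(k + 3*z).

k + 3*z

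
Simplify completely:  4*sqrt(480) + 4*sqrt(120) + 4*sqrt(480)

40*sqrt(30)

4*sqrt(480) = 16*sqrt(30); 4*sqrt(120) = 8*sqrt(30); 4*sqrt(480) = 16*sqrt(30)
Combine: (16 + 8 + 16)·sqrt(30) = 40*sqrt(30)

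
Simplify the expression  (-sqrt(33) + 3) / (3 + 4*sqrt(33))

(-47 + 5*sqrt(33))/173

Multiply numerator and denominator by -4*sqrt(33) + 3.
Denominator becomes -519; numerator becomes -15*sqrt(33) + 141.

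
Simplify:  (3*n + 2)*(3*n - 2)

9*n^2 - 4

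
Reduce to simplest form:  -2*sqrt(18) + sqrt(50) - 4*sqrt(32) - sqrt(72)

2*sqrt(18) = 6*sqrt(2); sqrt(50) = 5*sqrt(2); 4*sqrt(32) = 16*sqrt(2); sqrt(72) = 6*sqrt(2)
Combine: (-6 + 5 - 16 - 6)·sqrt(2) = -23*sqrt(2)

-23*sqrt(2)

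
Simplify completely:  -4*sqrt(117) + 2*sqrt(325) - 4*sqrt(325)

4*sqrt(117) = 12*sqrt(13); 2*sqrt(325) = 10*sqrt(13); 4*sqrt(325) = 20*sqrt(13)
Combine: (-12 + 10 - 20)·sqrt(13) = -22*sqrt(13)

-22*sqrt(13)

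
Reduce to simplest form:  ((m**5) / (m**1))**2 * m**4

Inside the bracket: m**4
Raise to the power 2: m**8
Multiply by m**4: add exponents.

m**12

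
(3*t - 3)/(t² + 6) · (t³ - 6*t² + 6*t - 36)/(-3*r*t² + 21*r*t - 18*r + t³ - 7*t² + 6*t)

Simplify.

-3/(3*r - t)

Factor: 3*t - 3 = 3·(t - 1);  t³ - 6*t² + 6*t - 36 = (t² + 6)·(t - 6);  -3*r*t² + 21*r*t - 18*r + t³ - 7*t² + 6*t = (t - 6)·(-3*r + t)·(t - 1)
Cancel the common factors (t² + 6), (t - 6), (t - 1).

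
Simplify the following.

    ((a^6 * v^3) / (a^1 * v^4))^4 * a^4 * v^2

Inside the bracket: a^5 * (v^-1)
Raise to the power 4: a^20 * (v^-4)
Multiply by a^4 * v^2: add exponents.

a^24/v^2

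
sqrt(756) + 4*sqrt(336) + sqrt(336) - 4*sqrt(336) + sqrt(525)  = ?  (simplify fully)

sqrt(756) = 6*sqrt(21); 4*sqrt(336) = 16*sqrt(21); sqrt(336) = 4*sqrt(21); 4*sqrt(336) = 16*sqrt(21); sqrt(525) = 5*sqrt(21)
Combine: (6 + 16 + 4 - 16 + 5)·sqrt(21) = 15*sqrt(21)

15*sqrt(21)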